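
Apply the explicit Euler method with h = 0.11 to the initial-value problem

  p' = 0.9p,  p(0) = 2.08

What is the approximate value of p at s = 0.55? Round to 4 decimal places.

Euler: p_{n+1} = p_n + h·f(s_n, p_n).
s=0.000000, p=2.080000: f=1.872000 → p ← 2.080000 + 0.11·1.872000 = 2.285920
s=0.110000, p=2.285920: f=2.057328 → p ← 2.285920 + 0.11·2.057328 = 2.512226
s=0.220000, p=2.512226: f=2.261003 → p ← 2.512226 + 0.11·2.261003 = 2.760936
s=0.330000, p=2.760936: f=2.484843 → p ← 2.760936 + 0.11·2.484843 = 3.034269
s=0.440000, p=3.034269: f=2.730842 → p ← 3.034269 + 0.11·2.730842 = 3.334662
p(0.55) ≈ 3.3347

3.3347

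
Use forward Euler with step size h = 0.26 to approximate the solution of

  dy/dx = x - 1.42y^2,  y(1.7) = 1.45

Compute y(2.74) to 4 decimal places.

1.3172

Euler: y_{n+1} = y_n + h·f(x_n, y_n).
x=1.700000, y=1.450000: f=-1.285550 → y ← 1.450000 + 0.26·(-1.285550) = 1.115757
x=1.960000, y=1.115757: f=0.192223 → y ← 1.115757 + 0.26·0.192223 = 1.165735
x=2.220000, y=1.165735: f=0.290308 → y ← 1.165735 + 0.26·0.290308 = 1.241215
x=2.480000, y=1.241215: f=0.292327 → y ← 1.241215 + 0.26·0.292327 = 1.317220
y(2.74) ≈ 1.3172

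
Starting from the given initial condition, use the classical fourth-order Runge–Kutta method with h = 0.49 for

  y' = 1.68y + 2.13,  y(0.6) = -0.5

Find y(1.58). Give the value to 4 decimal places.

2.7033

RK4: k1 = f(t_n, y_n); k2 = f(t_n + h/2, y_n + (h/2)·k1); k3 = f(t_n + h/2, y_n + (h/2)·k2); k4 = f(t_n + h, y_n + h·k3); y_{n+1} = y_n + (h/6)·(k1 + 2k2 + 2k3 + k4).
t=0.600000, y=-0.500000:
  k1 = f(0.600000, -0.500000) = 1.290000
  k2 = f(0.845000, -0.183950) = 1.820964
  k3 = f(0.845000, -0.053864) = 2.039509
  k4 = f(1.090000, 0.499359) = 2.968924
  y ← -0.500000 + (0.49/6)·(k1 + 2k2 + 2k3 + k4) = 0.478356
t=1.090000, y=0.478356:
  k1 = f(1.090000, 0.478356) = 2.933638
  k2 = f(1.335000, 1.197097) = 4.141123
  k3 = f(1.335000, 1.492931) = 4.638124
  k4 = f(1.580000, 2.751037) = 6.751742
  y ← 0.478356 + (0.49/6)·(k1 + 2k2 + 2k3 + k4) = 2.703273
y(1.58) ≈ 2.7033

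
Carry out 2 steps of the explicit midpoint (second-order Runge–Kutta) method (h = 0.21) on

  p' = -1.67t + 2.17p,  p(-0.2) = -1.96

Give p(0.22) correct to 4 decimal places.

Midpoint: k1 = f(t_n, p_n); k2 = f(t_n + h/2, p_n + (h/2)·k1); p_{n+1} = p_n + h·k2.
t=-0.200000, p=-1.960000:
  k1 = f(-0.200000, -1.960000) = -3.919200
  k2 = f(-0.095000, -2.371516) = -4.987540
  p ← -1.960000 + 0.21·(-4.987540) = -3.007383
t=0.010000, p=-3.007383:
  k1 = f(0.010000, -3.007383) = -6.542722
  k2 = f(0.115000, -3.694369) = -8.208831
  p ← -3.007383 + 0.21·(-8.208831) = -4.731238
p(0.22) ≈ -4.7312

-4.7312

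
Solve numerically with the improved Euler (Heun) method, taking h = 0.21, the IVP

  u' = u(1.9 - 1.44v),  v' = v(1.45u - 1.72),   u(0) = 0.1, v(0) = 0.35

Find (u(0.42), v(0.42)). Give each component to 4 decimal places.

Heun on (u,v): k1 = f(t_n, state_n); k2 = f(t_n + h, state_n + h·k1); state_{n+1} = state_n + (h/2)·(k1 + k2).
0.000000: (0.100000, 0.350000)
  k1 = (0.139600, -0.551250)
  predictor → (0.129316, 0.234237)
  k2 = (0.202082, -0.358967)
  → (0.135877, 0.254427)
0.210000: (0.135877, 0.254427)
  k1 = (0.208384, -0.387487)
  predictor → (0.179637, 0.173055)
  k2 = (0.296545, -0.252578)
  → (0.188894, 0.187220)
(u(0.42), v(0.42)) ≈ (0.1889, 0.1872)

0.1889, 0.1872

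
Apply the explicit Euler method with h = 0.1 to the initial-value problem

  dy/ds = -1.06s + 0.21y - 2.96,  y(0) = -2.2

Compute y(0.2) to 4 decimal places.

Euler: y_{n+1} = y_n + h·f(s_n, y_n).
s=0.000000, y=-2.200000: f=-3.422000 → y ← -2.200000 + 0.1·(-3.422000) = -2.542200
s=0.100000, y=-2.542200: f=-3.599862 → y ← -2.542200 + 0.1·(-3.599862) = -2.902186
y(0.2) ≈ -2.9022

-2.9022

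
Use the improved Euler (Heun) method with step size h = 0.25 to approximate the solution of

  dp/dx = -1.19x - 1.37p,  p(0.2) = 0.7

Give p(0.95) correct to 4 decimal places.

-0.1031

Heun: k1 = f(x_n, p_n); k2 = f(x_n + h, p_n + h·k1); p_{n+1} = p_n + (h/2)·(k1 + k2).
x=0.200000, p=0.700000:
  k1 = f(0.200000, 0.700000) = -1.197000
  k2 = f(0.450000, 0.400750) = -1.084528
  p ← 0.700000 + (0.25/2)·(-1.197000 + (-1.084528)) = 0.414809
x=0.450000, p=0.414809:
  k1 = f(0.450000, 0.414809) = -1.103788
  k2 = f(0.700000, 0.138862) = -1.023241
  p ← 0.414809 + (0.25/2)·(-1.103788 + (-1.023241)) = 0.148930
x=0.700000, p=0.148930:
  k1 = f(0.700000, 0.148930) = -1.037035
  k2 = f(0.950000, -0.110328) = -0.979350
  p ← 0.148930 + (0.25/2)·(-1.037035 + (-0.979350)) = -0.103118
p(0.95) ≈ -0.1031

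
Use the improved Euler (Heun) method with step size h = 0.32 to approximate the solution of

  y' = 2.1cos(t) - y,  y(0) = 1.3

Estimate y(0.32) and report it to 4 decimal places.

Heun: k1 = f(t_n, y_n); k2 = f(t_n + h, y_n + h·k1); y_{n+1} = y_n + (h/2)·(k1 + k2).
t=0.000000, y=1.300000:
  k1 = f(0.000000, 1.300000) = 0.800000
  k2 = f(0.320000, 1.556000) = 0.437394
  y ← 1.300000 + (0.32/2)·(0.800000 + 0.437394) = 1.497983
y(0.32) ≈ 1.4980

1.4980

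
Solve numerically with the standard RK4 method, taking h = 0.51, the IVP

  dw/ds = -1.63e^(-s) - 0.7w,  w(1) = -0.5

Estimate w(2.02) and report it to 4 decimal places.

-0.5028

RK4: k1 = f(s_n, w_n); k2 = f(s_n + h/2, w_n + (h/2)·k1); k3 = f(s_n + h/2, w_n + (h/2)·k2); k4 = f(s_n + h, w_n + h·k3); w_{n+1} = w_n + (h/6)·(k1 + 2k2 + 2k3 + k4).
s=1.000000, w=-0.500000:
  k1 = f(1.000000, -0.500000) = -0.249643
  k2 = f(1.255000, -0.563659) = -0.070112
  k3 = f(1.255000, -0.517879) = -0.102159
  k4 = f(1.510000, -0.552101) = 0.026387
  w ← -0.500000 + (0.51/6)·(k1 + 2k2 + 2k3 + k4) = -0.548263
s=1.510000, w=-0.548263:
  k1 = f(1.510000, -0.548263) = 0.023701
  k2 = f(1.765000, -0.542219) = 0.100519
  k3 = f(1.765000, -0.522630) = 0.086807
  k4 = f(2.020000, -0.503991) = 0.136566
  w ← -0.548263 + (0.51/6)·(k1 + 2k2 + 2k3 + k4) = -0.502795
w(2.02) ≈ -0.5028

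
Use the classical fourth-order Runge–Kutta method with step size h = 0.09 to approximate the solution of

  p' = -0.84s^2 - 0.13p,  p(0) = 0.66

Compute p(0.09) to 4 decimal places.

RK4: k1 = f(s_n, p_n); k2 = f(s_n + h/2, p_n + (h/2)·k1); k3 = f(s_n + h/2, p_n + (h/2)·k2); k4 = f(s_n + h, p_n + h·k3); p_{n+1} = p_n + (h/6)·(k1 + 2k2 + 2k3 + k4).
s=0.000000, p=0.660000:
  k1 = f(0.000000, 0.660000) = -0.085800
  k2 = f(0.045000, 0.656139) = -0.086999
  k3 = f(0.045000, 0.656085) = -0.086992
  k4 = f(0.090000, 0.652171) = -0.091586
  p ← 0.660000 + (0.09/6)·(k1 + 2k2 + 2k3 + k4) = 0.652119
p(0.09) ≈ 0.6521

0.6521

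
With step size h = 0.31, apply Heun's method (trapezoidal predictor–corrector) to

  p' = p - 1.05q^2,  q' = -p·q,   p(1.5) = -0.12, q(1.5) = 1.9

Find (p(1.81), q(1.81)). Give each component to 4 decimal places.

-1.5647, 2.3423

Heun on (p,q): k1 = f(t_n, state_n); k2 = f(t_n + h, state_n + h·k1); state_{n+1} = state_n + (h/2)·(k1 + k2).
1.500000: (-0.120000, 1.900000)
  k1 = (-3.910500, 0.228000)
  predictor → (-1.332255, 1.970680)
  k2 = (-5.410014, 2.625448)
  → (-1.564680, 2.342284)
(p(1.81), q(1.81)) ≈ (-1.5647, 2.3423)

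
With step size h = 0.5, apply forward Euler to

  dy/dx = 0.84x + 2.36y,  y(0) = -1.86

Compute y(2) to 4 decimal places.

-39.4651

Euler: y_{n+1} = y_n + h·f(x_n, y_n).
x=0.000000, y=-1.860000: f=-4.389600 → y ← -1.860000 + 0.5·(-4.389600) = -4.054800
x=0.500000, y=-4.054800: f=-9.149328 → y ← -4.054800 + 0.5·(-9.149328) = -8.629464
x=1.000000, y=-8.629464: f=-19.525535 → y ← -8.629464 + 0.5·(-19.525535) = -18.392232
x=1.500000, y=-18.392232: f=-42.145666 → y ← -18.392232 + 0.5·(-42.145666) = -39.465065
y(2) ≈ -39.4651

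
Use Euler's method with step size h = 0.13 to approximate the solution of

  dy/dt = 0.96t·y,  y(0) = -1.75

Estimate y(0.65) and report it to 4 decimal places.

Euler: y_{n+1} = y_n + h·f(t_n, y_n).
t=0.000000, y=-1.750000: f=0.000000 → y ← -1.750000 + 0.13·0.000000 = -1.750000
t=0.130000, y=-1.750000: f=-0.218400 → y ← -1.750000 + 0.13·(-0.218400) = -1.778392
t=0.260000, y=-1.778392: f=-0.443887 → y ← -1.778392 + 0.13·(-0.443887) = -1.836097
t=0.390000, y=-1.836097: f=-0.687435 → y ← -1.836097 + 0.13·(-0.687435) = -1.925464
t=0.520000, y=-1.925464: f=-0.961192 → y ← -1.925464 + 0.13·(-0.961192) = -2.050419
y(0.65) ≈ -2.0504

-2.0504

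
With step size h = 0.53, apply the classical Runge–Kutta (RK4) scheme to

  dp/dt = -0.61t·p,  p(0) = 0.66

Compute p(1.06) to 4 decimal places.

0.4685

RK4: k1 = f(t_n, p_n); k2 = f(t_n + h/2, p_n + (h/2)·k1); k3 = f(t_n + h/2, p_n + (h/2)·k2); k4 = f(t_n + h, p_n + h·k3); p_{n+1} = p_n + (h/6)·(k1 + 2k2 + 2k3 + k4).
t=0.000000, p=0.660000:
  k1 = f(0.000000, 0.660000) = 0.000000
  k2 = f(0.265000, 0.660000) = -0.106689
  k3 = f(0.265000, 0.631727) = -0.102119
  k4 = f(0.530000, 0.605877) = -0.195880
  p ← 0.660000 + (0.53/6)·(k1 + 2k2 + 2k3 + k4) = 0.605808
t=0.530000, p=0.605808:
  k1 = f(0.530000, 0.605808) = -0.195858
  k2 = f(0.795000, 0.553906) = -0.268617
  k3 = f(0.795000, 0.534625) = -0.259266
  k4 = f(1.060000, 0.468397) = -0.302865
  p ← 0.605808 + (0.53/6)·(k1 + 2k2 + 2k3 + k4) = 0.468495
p(1.06) ≈ 0.4685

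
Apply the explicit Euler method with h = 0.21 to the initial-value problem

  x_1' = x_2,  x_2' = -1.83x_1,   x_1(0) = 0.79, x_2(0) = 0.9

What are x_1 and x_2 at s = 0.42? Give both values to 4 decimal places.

1.1042, 0.2202

Euler on (x_1,x_2): x_1_{n+1} = x_1_n + h·x_1', x_2_{n+1} = x_2_n + h·x_2'.
0.000000: (0.790000, 0.900000); f=(0.900000, -1.445700) → (0.979000, 0.596403)
0.210000: (0.979000, 0.596403); f=(0.596403, -1.791570) → (1.104245, 0.220173)
(x_1(0.42), x_2(0.42)) ≈ (1.1042, 0.2202)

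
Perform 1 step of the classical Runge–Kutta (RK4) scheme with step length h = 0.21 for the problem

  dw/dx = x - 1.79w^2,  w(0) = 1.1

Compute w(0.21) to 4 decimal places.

RK4: k1 = f(x_n, w_n); k2 = f(x_n + h/2, w_n + (h/2)·k1); k3 = f(x_n + h/2, w_n + (h/2)·k2); k4 = f(x_n + h, w_n + h·k3); w_{n+1} = w_n + (h/6)·(k1 + 2k2 + 2k3 + k4).
x=0.000000, w=1.100000:
  k1 = f(0.000000, 1.100000) = -2.165900
  k2 = f(0.105000, 0.872580) = -1.257900
  k3 = f(0.105000, 0.967920) = -1.571997
  k4 = f(0.210000, 0.769881) = -0.850962
  w ← 1.100000 + (0.21/6)·(k1 + 2k2 + 2k3 + k4) = 0.796317
w(0.21) ≈ 0.7963

0.7963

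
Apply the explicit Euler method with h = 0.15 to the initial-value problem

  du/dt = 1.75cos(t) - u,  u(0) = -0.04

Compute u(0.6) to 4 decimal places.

Euler: u_{n+1} = u_n + h·f(t_n, u_n).
t=0.000000, u=-0.040000: f=1.790000 → u ← -0.040000 + 0.15·1.790000 = 0.228500
t=0.150000, u=0.228500: f=1.501849 → u ← 0.228500 + 0.15·1.501849 = 0.453777
t=0.300000, u=0.453777: f=1.218061 → u ← 0.453777 + 0.15·1.218061 = 0.636487
t=0.450000, u=0.636487: f=0.939296 → u ← 0.636487 + 0.15·0.939296 = 0.777381
u(0.6) ≈ 0.7774

0.7774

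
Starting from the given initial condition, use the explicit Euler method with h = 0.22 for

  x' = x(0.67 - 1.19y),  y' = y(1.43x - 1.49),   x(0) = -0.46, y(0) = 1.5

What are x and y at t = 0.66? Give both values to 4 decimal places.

Euler on (x,y): x_{n+1} = x_n + h·x', y_{n+1} = y_n + h·y'.
0.000000: (-0.460000, 1.500000); f=(0.512900, -3.221700) → (-0.347162, 0.791226)
0.220000: (-0.347162, 0.791226); f=(0.094275, -1.571724) → (-0.326422, 0.445447)
0.440000: (-0.326422, 0.445447); f=(-0.045672, -0.871642) → (-0.336469, 0.253685)
(x(0.66), y(0.66)) ≈ (-0.3365, 0.2537)

-0.3365, 0.2537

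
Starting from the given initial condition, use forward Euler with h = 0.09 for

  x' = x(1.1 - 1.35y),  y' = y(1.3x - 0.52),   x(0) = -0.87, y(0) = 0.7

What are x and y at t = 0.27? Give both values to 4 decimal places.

Euler on (x,y): x_{n+1} = x_n + h·x', y_{n+1} = y_n + h·y'.
0.000000: (-0.870000, 0.700000); f=(-0.134850, -1.155700) → (-0.882136, 0.595987)
0.090000: (-0.882136, 0.595987); f=(-0.260599, -0.993378) → (-0.905590, 0.506583)
0.180000: (-0.905590, 0.506583); f=(-0.376828, -0.859807) → (-0.939505, 0.429200)
(x(0.27), y(0.27)) ≈ (-0.9395, 0.4292)

-0.9395, 0.4292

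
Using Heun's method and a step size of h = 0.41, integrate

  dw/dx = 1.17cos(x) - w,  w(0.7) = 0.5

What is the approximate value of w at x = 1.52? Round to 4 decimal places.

0.4471

Heun: k1 = f(x_n, w_n); k2 = f(x_n + h, w_n + h·k1); w_{n+1} = w_n + (h/2)·(k1 + k2).
x=0.700000, w=0.500000:
  k1 = f(0.700000, 0.500000) = 0.394865
  k2 = f(1.110000, 0.661895) = -0.141641
  w ← 0.500000 + (0.41/2)·(0.394865 + (-0.141641)) = 0.551911
x=1.110000, w=0.551911:
  k1 = f(1.110000, 0.551911) = -0.031657
  k2 = f(1.520000, 0.538932) = -0.479525
  w ← 0.551911 + (0.41/2)·(-0.031657 + (-0.479525)) = 0.447119
w(1.52) ≈ 0.4471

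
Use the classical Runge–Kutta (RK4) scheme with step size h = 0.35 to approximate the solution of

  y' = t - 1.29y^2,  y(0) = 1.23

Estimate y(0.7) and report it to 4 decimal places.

0.7489

RK4: k1 = f(t_n, y_n); k2 = f(t_n + h/2, y_n + (h/2)·k1); k3 = f(t_n + h/2, y_n + (h/2)·k2); k4 = f(t_n + h, y_n + h·k3); y_{n+1} = y_n + (h/6)·(k1 + 2k2 + 2k3 + k4).
t=0.000000, y=1.230000:
  k1 = f(0.000000, 1.230000) = -1.951641
  k2 = f(0.175000, 0.888463) = -0.843282
  k3 = f(0.175000, 1.082426) = -1.336422
  k4 = f(0.350000, 0.762252) = -0.399527
  y ← 1.230000 + (0.35/6)·(k1 + 2k2 + 2k3 + k4) = 0.838550
t=0.350000, y=0.838550:
  k1 = f(0.350000, 0.838550) = -0.557084
  k2 = f(0.525000, 0.741060) = -0.183429
  k3 = f(0.525000, 0.806450) = -0.313966
  k4 = f(0.700000, 0.728662) = 0.015077
  y ← 0.838550 + (0.35/6)·(k1 + 2k2 + 2k3 + k4) = 0.748903
y(0.7) ≈ 0.7489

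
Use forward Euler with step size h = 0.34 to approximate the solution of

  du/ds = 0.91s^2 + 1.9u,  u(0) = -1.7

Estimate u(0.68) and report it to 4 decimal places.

-4.5701

Euler: u_{n+1} = u_n + h·f(s_n, u_n).
s=0.000000, u=-1.700000: f=-3.230000 → u ← -1.700000 + 0.34·(-3.230000) = -2.798200
s=0.340000, u=-2.798200: f=-5.211384 → u ← -2.798200 + 0.34·(-5.211384) = -4.570071
u(0.68) ≈ -4.5701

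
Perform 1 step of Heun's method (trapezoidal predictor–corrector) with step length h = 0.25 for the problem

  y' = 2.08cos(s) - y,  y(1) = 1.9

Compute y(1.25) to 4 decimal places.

Heun: k1 = f(s_n, y_n); k2 = f(s_n + h, y_n + h·k1); y_{n+1} = y_n + (h/2)·(k1 + k2).
s=1.000000, y=1.900000:
  k1 = f(1.000000, 1.900000) = -0.776171
  k2 = f(1.250000, 1.705957) = -1.050087
  y ← 1.900000 + (0.25/2)·(-0.776171 + (-1.050087)) = 1.671718
y(1.25) ≈ 1.6717

1.6717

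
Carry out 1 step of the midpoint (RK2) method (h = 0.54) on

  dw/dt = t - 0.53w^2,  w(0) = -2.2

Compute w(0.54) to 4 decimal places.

-4.4489

Midpoint: k1 = f(t_n, w_n); k2 = f(t_n + h/2, w_n + (h/2)·k1); w_{n+1} = w_n + h·k2.
t=0.000000, w=-2.200000:
  k1 = f(0.000000, -2.200000) = -2.565200
  k2 = f(0.270000, -2.892604) = -4.164594
  w ← -2.200000 + 0.54·(-4.164594) = -4.448881
w(0.54) ≈ -4.4489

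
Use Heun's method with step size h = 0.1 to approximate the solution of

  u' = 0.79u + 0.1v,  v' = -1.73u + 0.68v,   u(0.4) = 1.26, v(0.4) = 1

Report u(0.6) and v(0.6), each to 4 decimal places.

1.4937, 0.6385

Heun on (u,v): k1 = f(x_n, state_n); k2 = f(x_n + h, state_n + h·k1); state_{n+1} = state_n + (h/2)·(k1 + k2).
0.400000: (1.260000, 1.000000)
  k1 = (1.095400, -1.499800)
  predictor → (1.369540, 0.850020)
  k2 = (1.166939, -1.791291)
  → (1.373117, 0.835445)
0.500000: (1.373117, 0.835445)
  k1 = (1.168307, -1.807389)
  predictor → (1.489948, 0.654707)
  k2 = (1.242529, -2.132409)
  → (1.493659, 0.638456)
(u(0.6), v(0.6)) ≈ (1.4937, 0.6385)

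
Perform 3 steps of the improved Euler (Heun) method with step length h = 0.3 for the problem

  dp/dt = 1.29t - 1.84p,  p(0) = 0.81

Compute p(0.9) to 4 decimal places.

0.5077

Heun: k1 = f(t_n, p_n); k2 = f(t_n + h, p_n + h·k1); p_{n+1} = p_n + (h/2)·(k1 + k2).
t=0.000000, p=0.810000:
  k1 = f(0.000000, 0.810000) = -1.490400
  k2 = f(0.300000, 0.362880) = -0.280699
  p ← 0.810000 + (0.3/2)·(-1.490400 + (-0.280699)) = 0.544335
t=0.300000, p=0.544335:
  k1 = f(0.300000, 0.544335) = -0.614577
  k2 = f(0.600000, 0.359962) = 0.111670
  p ← 0.544335 + (0.3/2)·(-0.614577 + 0.111670) = 0.468899
t=0.600000, p=0.468899:
  k1 = f(0.600000, 0.468899) = -0.088774
  k2 = f(0.900000, 0.442267) = 0.347229
  p ← 0.468899 + (0.3/2)·(-0.088774 + 0.347229) = 0.507667
p(0.9) ≈ 0.5077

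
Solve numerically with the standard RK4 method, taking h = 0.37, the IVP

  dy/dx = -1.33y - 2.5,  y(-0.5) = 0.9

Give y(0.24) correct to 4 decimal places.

-0.8401

RK4: k1 = f(x_n, y_n); k2 = f(x_n + h/2, y_n + (h/2)·k1); k3 = f(x_n + h/2, y_n + (h/2)·k2); k4 = f(x_n + h, y_n + h·k3); y_{n+1} = y_n + (h/6)·(k1 + 2k2 + 2k3 + k4).
x=-0.500000, y=0.900000:
  k1 = f(-0.500000, 0.900000) = -3.697000
  k2 = f(-0.315000, 0.216055) = -2.787353
  k3 = f(-0.315000, 0.384340) = -3.011172
  k4 = f(-0.130000, -0.214134) = -2.215202
  y ← 0.900000 + (0.37/6)·(k1 + 2k2 + 2k3 + k4) = -0.179737
x=-0.130000, y=-0.179737:
  k1 = f(-0.130000, -0.179737) = -2.260949
  k2 = f(0.055000, -0.598013) = -1.704643
  k3 = f(0.055000, -0.495096) = -1.841522
  k4 = f(0.240000, -0.861100) = -1.354736
  y ← -0.179737 + (0.37/6)·(k1 + 2k2 + 2k3 + k4) = -0.840065
y(0.24) ≈ -0.8401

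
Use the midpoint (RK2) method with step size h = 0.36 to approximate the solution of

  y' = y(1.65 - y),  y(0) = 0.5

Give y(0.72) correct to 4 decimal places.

Midpoint: k1 = f(t_n, y_n); k2 = f(t_n + h/2, y_n + (h/2)·k1); y_{n+1} = y_n + h·k2.
t=0.000000, y=0.500000:
  k1 = f(0.000000, 0.500000) = 0.575000
  k2 = f(0.180000, 0.603500) = 0.631563
  y ← 0.500000 + 0.36·0.631563 = 0.727363
t=0.360000, y=0.727363:
  k1 = f(0.360000, 0.727363) = 0.671092
  k2 = f(0.540000, 0.848159) = 0.680089
  y ← 0.727363 + 0.36·0.680089 = 0.972195
y(0.72) ≈ 0.9722

0.9722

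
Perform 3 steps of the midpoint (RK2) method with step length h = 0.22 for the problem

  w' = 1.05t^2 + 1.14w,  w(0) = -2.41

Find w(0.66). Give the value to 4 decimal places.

Midpoint: k1 = f(t_n, w_n); k2 = f(t_n + h/2, w_n + (h/2)·k1); w_{n+1} = w_n + h·k2.
t=0.000000, w=-2.410000:
  k1 = f(0.000000, -2.410000) = -2.747400
  k2 = f(0.110000, -2.712214) = -3.079219
  w ← -2.410000 + 0.22·(-3.079219) = -3.087428
t=0.220000, w=-3.087428:
  k1 = f(0.220000, -3.087428) = -3.468848
  k2 = f(0.330000, -3.469001) = -3.840317
  w ← -3.087428 + 0.22·(-3.840317) = -3.932298
t=0.440000, w=-3.932298:
  k1 = f(0.440000, -3.932298) = -4.279540
  k2 = f(0.550000, -4.403047) = -4.701849
  w ← -3.932298 + 0.22·(-4.701849) = -4.966705
w(0.66) ≈ -4.9667

-4.9667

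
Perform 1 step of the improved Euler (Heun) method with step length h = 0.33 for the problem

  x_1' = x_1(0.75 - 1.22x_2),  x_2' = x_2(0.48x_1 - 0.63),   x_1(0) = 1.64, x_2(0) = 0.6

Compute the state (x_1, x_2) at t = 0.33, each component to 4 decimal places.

Heun on (x_1,x_2): k1 = f(t_n, state_n); k2 = f(t_n + h, state_n + h·k1); state_{n+1} = state_n + (h/2)·(k1 + k2).
0.000000: (1.640000, 0.600000)
  k1 = (0.029520, 0.094320)
  predictor → (1.649742, 0.631126)
  k2 = (-0.032951, 0.102164)
  → (1.639434, 0.632420)
(x_1(0.33), x_2(0.33)) ≈ (1.6394, 0.6324)

1.6394, 0.6324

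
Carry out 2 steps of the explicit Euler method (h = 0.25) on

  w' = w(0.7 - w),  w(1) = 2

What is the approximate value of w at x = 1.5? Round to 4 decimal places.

Euler: w_{n+1} = w_n + h·f(x_n, w_n).
x=1.000000, w=2.000000: f=-2.600000 → w ← 2.000000 + 0.25·(-2.600000) = 1.350000
x=1.250000, w=1.350000: f=-0.877500 → w ← 1.350000 + 0.25·(-0.877500) = 1.130625
w(1.5) ≈ 1.1306

1.1306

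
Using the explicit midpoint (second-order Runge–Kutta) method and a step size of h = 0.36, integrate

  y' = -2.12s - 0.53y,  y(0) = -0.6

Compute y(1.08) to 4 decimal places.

-1.3877

Midpoint: k1 = f(s_n, y_n); k2 = f(s_n + h/2, y_n + (h/2)·k1); y_{n+1} = y_n + h·k2.
s=0.000000, y=-0.600000:
  k1 = f(0.000000, -0.600000) = 0.318000
  k2 = f(0.180000, -0.542760) = -0.093937
  y ← -0.600000 + 0.36·(-0.093937) = -0.633817
s=0.360000, y=-0.633817:
  k1 = f(0.360000, -0.633817) = -0.427277
  k2 = f(0.540000, -0.710727) = -0.768115
  y ← -0.633817 + 0.36·(-0.768115) = -0.910339
s=0.720000, y=-0.910339:
  k1 = f(0.720000, -0.910339) = -1.043921
  k2 = f(0.900000, -1.098244) = -1.325931
  y ← -0.910339 + 0.36·(-1.325931) = -1.387674
y(1.08) ≈ -1.3877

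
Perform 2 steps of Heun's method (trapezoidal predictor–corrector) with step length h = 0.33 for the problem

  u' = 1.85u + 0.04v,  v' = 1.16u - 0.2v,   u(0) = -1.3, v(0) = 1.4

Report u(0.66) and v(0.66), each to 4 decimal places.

-4.1554, -0.4885

Heun on (u,v): k1 = f(x_n, state_n); k2 = f(x_n + h, state_n + h·k1); state_{n+1} = state_n + (h/2)·(k1 + k2).
0.000000: (-1.300000, 1.400000)
  k1 = (-2.349000, -1.788000)
  predictor → (-2.075170, 0.809960)
  k2 = (-3.806666, -2.569189)
  → (-2.315685, 0.681064)
0.330000: (-2.315685, 0.681064)
  k1 = (-4.256775, -2.822407)
  predictor → (-3.720420, -0.250331)
  k2 = (-6.892791, -4.265622)
  → (-4.155363, -0.488461)
(u(0.66), v(0.66)) ≈ (-4.1554, -0.4885)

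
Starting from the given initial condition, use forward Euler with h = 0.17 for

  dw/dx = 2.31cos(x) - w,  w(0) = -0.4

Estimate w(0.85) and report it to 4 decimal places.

1.0950

Euler: w_{n+1} = w_n + h·f(x_n, w_n).
x=0.000000, w=-0.400000: f=2.710000 → w ← -0.400000 + 0.17·2.710000 = 0.060700
x=0.170000, w=0.060700: f=2.216001 → w ← 0.060700 + 0.17·2.216001 = 0.437420
x=0.340000, w=0.437420: f=1.740343 → w ← 0.437420 + 0.17·1.740343 = 0.733278
x=0.510000, w=0.733278: f=1.282761 → w ← 0.733278 + 0.17·1.282761 = 0.951348
x=0.680000, w=0.951348: f=0.844845 → w ← 0.951348 + 0.17·0.844845 = 1.094972
w(0.85) ≈ 1.0950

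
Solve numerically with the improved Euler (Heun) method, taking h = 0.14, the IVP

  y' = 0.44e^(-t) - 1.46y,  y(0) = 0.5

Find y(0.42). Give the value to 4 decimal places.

0.3815

Heun: k1 = f(t_n, y_n); k2 = f(t_n + h, y_n + h·k1); y_{n+1} = y_n + (h/2)·(k1 + k2).
t=0.000000, y=0.500000:
  k1 = f(0.000000, 0.500000) = -0.290000
  k2 = f(0.140000, 0.459400) = -0.288206
  y ← 0.500000 + (0.14/2)·(-0.290000 + (-0.288206)) = 0.459526
t=0.140000, y=0.459526:
  k1 = f(0.140000, 0.459526) = -0.288390
  k2 = f(0.280000, 0.419151) = -0.279416
  y ← 0.459526 + (0.14/2)·(-0.288390 + (-0.279416)) = 0.419779
t=0.280000, y=0.419779:
  k1 = f(0.280000, 0.419779) = -0.280333
  k2 = f(0.420000, 0.380533) = -0.266477
  y ← 0.419779 + (0.14/2)·(-0.280333 + (-0.266477)) = 0.381503
y(0.42) ≈ 0.3815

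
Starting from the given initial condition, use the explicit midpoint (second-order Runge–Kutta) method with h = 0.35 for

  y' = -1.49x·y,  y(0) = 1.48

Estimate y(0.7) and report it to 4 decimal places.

1.0103

Midpoint: k1 = f(x_n, y_n); k2 = f(x_n + h/2, y_n + (h/2)·k1); y_{n+1} = y_n + h·k2.
x=0.000000, y=1.480000:
  k1 = f(0.000000, 1.480000) = 0.000000
  k2 = f(0.175000, 1.480000) = -0.385910
  y ← 1.480000 + 0.35·(-0.385910) = 1.344931
x=0.350000, y=1.344931:
  k1 = f(0.350000, 1.344931) = -0.701382
  k2 = f(0.525000, 1.222190) = -0.956058
  y ← 1.344931 + 0.35·(-0.956058) = 1.010311
y(0.7) ≈ 1.0103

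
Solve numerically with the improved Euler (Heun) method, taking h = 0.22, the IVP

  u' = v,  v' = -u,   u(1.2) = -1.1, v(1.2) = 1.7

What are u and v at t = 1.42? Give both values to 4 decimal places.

-0.6994, 1.9009

Heun on (u,v): k1 = f(t_n, state_n); k2 = f(t_n + h, state_n + h·k1); state_{n+1} = state_n + (h/2)·(k1 + k2).
1.200000: (-1.100000, 1.700000)
  k1 = (1.700000, 1.100000)
  predictor → (-0.726000, 1.942000)
  k2 = (1.942000, 0.726000)
  → (-0.699380, 1.900860)
(u(1.42), v(1.42)) ≈ (-0.6994, 1.9009)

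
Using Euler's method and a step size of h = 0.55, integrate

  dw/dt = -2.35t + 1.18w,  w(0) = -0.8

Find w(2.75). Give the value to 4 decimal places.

Euler: w_{n+1} = w_n + h·f(t_n, w_n).
t=0.000000, w=-0.800000: f=-0.944000 → w ← -0.800000 + 0.55·(-0.944000) = -1.319200
t=0.550000, w=-1.319200: f=-2.849156 → w ← -1.319200 + 0.55·(-2.849156) = -2.886236
t=1.100000, w=-2.886236: f=-5.990758 → w ← -2.886236 + 0.55·(-5.990758) = -6.181153
t=1.650000, w=-6.181153: f=-11.171260 → w ← -6.181153 + 0.55·(-11.171260) = -12.325346
t=2.200000, w=-12.325346: f=-19.713908 → w ← -12.325346 + 0.55·(-19.713908) = -23.167996
w(2.75) ≈ -23.1680

-23.1680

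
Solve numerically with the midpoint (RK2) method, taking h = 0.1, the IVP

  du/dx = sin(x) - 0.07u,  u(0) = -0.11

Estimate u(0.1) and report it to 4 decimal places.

-0.1042

Midpoint: k1 = f(x_n, u_n); k2 = f(x_n + h/2, u_n + (h/2)·k1); u_{n+1} = u_n + h·k2.
x=0.000000, u=-0.110000:
  k1 = f(0.000000, -0.110000) = 0.007700
  k2 = f(0.050000, -0.109615) = 0.057652
  u ← -0.110000 + 0.1·0.057652 = -0.104235
u(0.1) ≈ -0.1042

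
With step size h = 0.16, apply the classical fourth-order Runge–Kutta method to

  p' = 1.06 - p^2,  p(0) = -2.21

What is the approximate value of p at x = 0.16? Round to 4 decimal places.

-3.1419

RK4: k1 = f(x_n, p_n); k2 = f(x_n + h/2, p_n + (h/2)·k1); k3 = f(x_n + h/2, p_n + (h/2)·k2); k4 = f(x_n + h, p_n + h·k3); p_{n+1} = p_n + (h/6)·(k1 + 2k2 + 2k3 + k4).
x=0.000000, p=-2.210000:
  k1 = f(0.000000, -2.210000) = -3.824100
  k2 = f(0.080000, -2.515928) = -5.269894
  k3 = f(0.080000, -2.631591) = -5.865274
  k4 = f(0.160000, -3.148444) = -8.852698
  p ← -2.210000 + (0.16/6)·(k1 + 2k2 + 2k3 + k4) = -3.141924
p(0.16) ≈ -3.1419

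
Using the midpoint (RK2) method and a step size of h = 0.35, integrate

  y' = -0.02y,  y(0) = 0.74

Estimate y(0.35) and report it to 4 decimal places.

Midpoint: k1 = f(t_n, y_n); k2 = f(t_n + h/2, y_n + (h/2)·k1); y_{n+1} = y_n + h·k2.
t=0.000000, y=0.740000:
  k1 = f(0.000000, 0.740000) = -0.014800
  k2 = f(0.175000, 0.737410) = -0.014748
  y ← 0.740000 + 0.35·(-0.014748) = 0.734838
y(0.35) ≈ 0.7348

0.7348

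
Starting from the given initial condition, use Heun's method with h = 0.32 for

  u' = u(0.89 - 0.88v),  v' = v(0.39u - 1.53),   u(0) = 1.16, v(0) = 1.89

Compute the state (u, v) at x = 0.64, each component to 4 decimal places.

Heun on (u,v): k1 = f(x_n, state_n); k2 = f(x_n + h, state_n + h·k1); state_{n+1} = state_n + (h/2)·(k1 + k2).
0.000000: (1.160000, 1.890000)
  k1 = (-0.896912, -2.036664)
  predictor → (0.872988, 1.238268)
  k2 = (-0.174314, -1.472962)
  → (0.988604, 1.328460)
0.320000: (0.988604, 1.328460)
  k1 = (-0.275865, -1.520349)
  predictor → (0.900327, 0.841948)
  k2 = (0.134226, -0.992550)
  → (0.965942, 0.926396)
(u(0.64), v(0.64)) ≈ (0.9659, 0.9264)

0.9659, 0.9264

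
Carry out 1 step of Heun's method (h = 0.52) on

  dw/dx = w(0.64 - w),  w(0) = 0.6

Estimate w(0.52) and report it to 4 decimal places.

Heun: k1 = f(x_n, w_n); k2 = f(x_n + h, w_n + h·k1); w_{n+1} = w_n + (h/2)·(k1 + k2).
x=0.000000, w=0.600000:
  k1 = f(0.000000, 0.600000) = 0.024000
  k2 = f(0.520000, 0.612480) = 0.016855
  w ← 0.600000 + (0.52/2)·(0.024000 + 0.016855) = 0.610622
w(0.52) ≈ 0.6106

0.6106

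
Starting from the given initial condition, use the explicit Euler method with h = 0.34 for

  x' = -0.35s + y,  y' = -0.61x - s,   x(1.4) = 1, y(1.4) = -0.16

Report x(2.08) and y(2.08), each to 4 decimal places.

0.2852, -1.5966

Euler on (x,y): x_{n+1} = x_n + h·x', y_{n+1} = y_n + h·y'.
1.400000: (1.000000, -0.160000); f=(-0.650000, -2.010000) → (0.779000, -0.843400)
1.740000: (0.779000, -0.843400); f=(-1.452400, -2.215190) → (0.285184, -1.596565)
(x(2.08), y(2.08)) ≈ (0.2852, -1.5966)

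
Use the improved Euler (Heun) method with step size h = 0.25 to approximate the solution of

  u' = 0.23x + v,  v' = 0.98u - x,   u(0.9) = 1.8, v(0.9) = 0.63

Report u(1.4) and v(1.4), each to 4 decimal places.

2.3535, 1.0561

Heun on (u,v): k1 = f(x_n, state_n); k2 = f(x_n + h, state_n + h·k1); state_{n+1} = state_n + (h/2)·(k1 + k2).
0.900000: (1.800000, 0.630000)
  k1 = (0.837000, 0.864000)
  predictor → (2.009250, 0.846000)
  k2 = (1.110500, 0.819065)
  → (2.043438, 0.840383)
1.150000: (2.043438, 0.840383)
  k1 = (1.104883, 0.852569)
  predictor → (2.319658, 1.053525)
  k2 = (1.375525, 0.873265)
  → (2.353489, 1.056112)
(u(1.4), v(1.4)) ≈ (2.3535, 1.0561)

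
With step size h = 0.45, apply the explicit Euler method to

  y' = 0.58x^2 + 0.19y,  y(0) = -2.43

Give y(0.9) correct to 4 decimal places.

-2.8104

Euler: y_{n+1} = y_n + h·f(x_n, y_n).
x=0.000000, y=-2.430000: f=-0.461700 → y ← -2.430000 + 0.45·(-0.461700) = -2.637765
x=0.450000, y=-2.637765: f=-0.383725 → y ← -2.637765 + 0.45·(-0.383725) = -2.810441
y(0.9) ≈ -2.8104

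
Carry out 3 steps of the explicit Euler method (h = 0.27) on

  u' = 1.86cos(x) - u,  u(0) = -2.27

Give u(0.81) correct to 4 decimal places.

0.1686

Euler: u_{n+1} = u_n + h·f(x_n, u_n).
x=0.000000, u=-2.270000: f=4.130000 → u ← -2.270000 + 0.27·4.130000 = -1.154900
x=0.270000, u=-1.154900: f=2.947514 → u ← -1.154900 + 0.27·2.947514 = -0.359071
x=0.540000, u=-0.359071: f=1.954409 → u ← -0.359071 + 0.27·1.954409 = 0.168619
u(0.81) ≈ 0.1686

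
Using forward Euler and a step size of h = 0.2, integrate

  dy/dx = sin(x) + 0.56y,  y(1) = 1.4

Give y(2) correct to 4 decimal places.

3.5548

Euler: y_{n+1} = y_n + h·f(x_n, y_n).
x=1.000000, y=1.400000: f=1.625471 → y ← 1.400000 + 0.2·1.625471 = 1.725094
x=1.200000, y=1.725094: f=1.898092 → y ← 1.725094 + 0.2·1.898092 = 2.104713
x=1.400000, y=2.104713: f=2.164089 → y ← 2.104713 + 0.2·2.164089 = 2.537530
x=1.600000, y=2.537530: f=2.420591 → y ← 2.537530 + 0.2·2.420591 = 3.021648
x=1.800000, y=3.021648: f=2.665971 → y ← 3.021648 + 0.2·2.665971 = 3.554843
y(2) ≈ 3.5548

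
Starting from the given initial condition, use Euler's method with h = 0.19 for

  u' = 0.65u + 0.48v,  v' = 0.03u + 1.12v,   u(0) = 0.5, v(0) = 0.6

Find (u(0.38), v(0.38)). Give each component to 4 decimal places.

Euler on (u,v): u_{n+1} = u_n + h·u', v_{n+1} = v_n + h·v'.
0.000000: (0.500000, 0.600000); f=(0.613000, 0.687000) → (0.616470, 0.730530)
0.190000: (0.616470, 0.730530); f=(0.751360, 0.836688) → (0.759228, 0.889501)
(u(0.38), v(0.38)) ≈ (0.7592, 0.8895)

0.7592, 0.8895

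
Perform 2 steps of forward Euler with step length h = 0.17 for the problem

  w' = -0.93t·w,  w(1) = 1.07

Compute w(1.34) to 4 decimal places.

0.7342

Euler: w_{n+1} = w_n + h·f(t_n, w_n).
t=1.000000, w=1.070000: f=-0.995100 → w ← 1.070000 + 0.17·(-0.995100) = 0.900833
t=1.170000, w=0.900833: f=-0.980196 → w ← 0.900833 + 0.17·(-0.980196) = 0.734200
w(1.34) ≈ 0.7342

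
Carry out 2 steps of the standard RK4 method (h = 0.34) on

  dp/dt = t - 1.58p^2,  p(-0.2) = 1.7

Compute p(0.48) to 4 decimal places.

0.6741

RK4: k1 = f(t_n, p_n); k2 = f(t_n + h/2, p_n + (h/2)·k1); k3 = f(t_n + h/2, p_n + (h/2)·k2); k4 = f(t_n + h, p_n + h·k3); p_{n+1} = p_n + (h/6)·(k1 + 2k2 + 2k3 + k4).
t=-0.200000, p=1.700000:
  k1 = f(-0.200000, 1.700000) = -4.766200
  k2 = f(-0.030000, 0.889746) = -1.280804
  k3 = f(-0.030000, 1.482263) = -3.501425
  k4 = f(0.140000, 0.509515) = -0.270177
  p ← 1.700000 + (0.34/6)·(k1 + 2k2 + 2k3 + k4) = 0.872619
t=0.140000, p=0.872619:
  k1 = f(0.140000, 0.872619) = -1.063114
  k2 = f(0.310000, 0.691890) = -0.446365
  k3 = f(0.310000, 0.796737) = -0.692969
  k4 = f(0.480000, 0.637010) = -0.161135
  p ← 0.872619 + (0.34/6)·(k1 + 2k2 + 2k3 + k4) = 0.674121
p(0.48) ≈ 0.6741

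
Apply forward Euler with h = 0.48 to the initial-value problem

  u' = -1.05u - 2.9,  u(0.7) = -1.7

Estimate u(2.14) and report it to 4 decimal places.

-2.6323

Euler: u_{n+1} = u_n + h·f(x_n, u_n).
x=0.700000, u=-1.700000: f=-1.115000 → u ← -1.700000 + 0.48·(-1.115000) = -2.235200
x=1.180000, u=-2.235200: f=-0.553040 → u ← -2.235200 + 0.48·(-0.553040) = -2.500659
x=1.660000, u=-2.500659: f=-0.274308 → u ← -2.500659 + 0.48·(-0.274308) = -2.632327
u(2.14) ≈ -2.6323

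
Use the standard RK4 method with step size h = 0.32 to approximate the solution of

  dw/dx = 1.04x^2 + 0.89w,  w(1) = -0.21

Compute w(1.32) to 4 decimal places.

RK4: k1 = f(x_n, w_n); k2 = f(x_n + h/2, w_n + (h/2)·k1); k3 = f(x_n + h/2, w_n + (h/2)·k2); k4 = f(x_n + h, w_n + h·k3); w_{n+1} = w_n + (h/6)·(k1 + 2k2 + 2k3 + k4).
x=1.000000, w=-0.210000:
  k1 = f(1.000000, -0.210000) = 0.853100
  k2 = f(1.160000, -0.073504) = 1.334005
  k3 = f(1.160000, 0.003441) = 1.402486
  k4 = f(1.320000, 0.238796) = 2.024624
  w ← -0.210000 + (0.32/6)·(k1 + 2k2 + 2k3 + k4) = 0.235371
w(1.32) ≈ 0.2354

0.2354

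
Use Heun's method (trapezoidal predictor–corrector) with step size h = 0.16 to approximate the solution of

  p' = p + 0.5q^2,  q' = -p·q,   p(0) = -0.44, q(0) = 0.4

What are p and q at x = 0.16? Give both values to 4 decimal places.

-0.5013, 0.4311

Heun on (p,q): k1 = f(x_n, state_n); k2 = f(x_n + h, state_n + h·k1); state_{n+1} = state_n + (h/2)·(k1 + k2).
0.000000: (-0.440000, 0.400000)
  k1 = (-0.360000, 0.176000)
  predictor → (-0.497600, 0.428160)
  k2 = (-0.405940, 0.213052)
  → (-0.501275, 0.431124)
(p(0.16), q(0.16)) ≈ (-0.5013, 0.4311)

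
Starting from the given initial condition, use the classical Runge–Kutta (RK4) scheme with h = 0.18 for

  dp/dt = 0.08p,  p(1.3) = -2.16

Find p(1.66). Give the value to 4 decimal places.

-2.2231

RK4: k1 = f(t_n, p_n); k2 = f(t_n + h/2, p_n + (h/2)·k1); k3 = f(t_n + h/2, p_n + (h/2)·k2); k4 = f(t_n + h, p_n + h·k3); p_{n+1} = p_n + (h/6)·(k1 + 2k2 + 2k3 + k4).
t=1.300000, p=-2.160000:
  k1 = f(1.300000, -2.160000) = -0.172800
  k2 = f(1.390000, -2.175552) = -0.174044
  k3 = f(1.390000, -2.175664) = -0.174053
  k4 = f(1.480000, -2.191330) = -0.175306
  p ← -2.160000 + (0.18/6)·(k1 + 2k2 + 2k3 + k4) = -2.191329
t=1.480000, p=-2.191329:
  k1 = f(1.480000, -2.191329) = -0.175306
  k2 = f(1.570000, -2.207107) = -0.176569
  k3 = f(1.570000, -2.207220) = -0.176578
  k4 = f(1.660000, -2.223113) = -0.177849
  p ← -2.191329 + (0.18/6)·(k1 + 2k2 + 2k3 + k4) = -2.223112
p(1.66) ≈ -2.2231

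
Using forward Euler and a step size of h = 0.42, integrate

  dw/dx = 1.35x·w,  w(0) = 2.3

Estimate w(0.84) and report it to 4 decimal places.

2.8477

Euler: w_{n+1} = w_n + h·f(x_n, w_n).
x=0.000000, w=2.300000: f=0.000000 → w ← 2.300000 + 0.42·0.000000 = 2.300000
x=0.420000, w=2.300000: f=1.304100 → w ← 2.300000 + 0.42·1.304100 = 2.847722
w(0.84) ≈ 2.8477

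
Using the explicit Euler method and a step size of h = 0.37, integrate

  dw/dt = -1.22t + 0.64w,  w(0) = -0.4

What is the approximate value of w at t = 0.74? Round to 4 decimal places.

-0.7789

Euler: w_{n+1} = w_n + h·f(t_n, w_n).
t=0.000000, w=-0.400000: f=-0.256000 → w ← -0.400000 + 0.37·(-0.256000) = -0.494720
t=0.370000, w=-0.494720: f=-0.768021 → w ← -0.494720 + 0.37·(-0.768021) = -0.778888
w(0.74) ≈ -0.7789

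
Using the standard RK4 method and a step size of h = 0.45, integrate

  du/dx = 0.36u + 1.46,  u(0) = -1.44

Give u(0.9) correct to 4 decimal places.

-0.4392

RK4: k1 = f(x_n, u_n); k2 = f(x_n + h/2, u_n + (h/2)·k1); k3 = f(x_n + h/2, u_n + (h/2)·k2); k4 = f(x_n + h, u_n + h·k3); u_{n+1} = u_n + (h/6)·(k1 + 2k2 + 2k3 + k4).
x=0.000000, u=-1.440000:
  k1 = f(0.000000, -1.440000) = 0.941600
  k2 = f(0.225000, -1.228140) = 1.017870
  k3 = f(0.225000, -1.210979) = 1.024047
  k4 = f(0.450000, -0.979179) = 1.107496
  u ← -1.440000 + (0.45/6)·(k1 + 2k2 + 2k3 + k4) = -0.980030
x=0.450000, u=-0.980030:
  k1 = f(0.450000, -0.980030) = 1.107189
  k2 = f(0.675000, -0.730913) = 1.196871
  k3 = f(0.675000, -0.710734) = 1.204136
  k4 = f(0.900000, -0.438169) = 1.302259
  u ← -0.980030 + (0.45/6)·(k1 + 2k2 + 2k3 + k4) = -0.439171
u(0.9) ≈ -0.4392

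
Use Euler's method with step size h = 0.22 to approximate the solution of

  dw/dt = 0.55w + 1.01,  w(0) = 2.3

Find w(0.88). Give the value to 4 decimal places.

4.6956

Euler: w_{n+1} = w_n + h·f(t_n, w_n).
t=0.000000, w=2.300000: f=2.275000 → w ← 2.300000 + 0.22·2.275000 = 2.800500
t=0.220000, w=2.800500: f=2.550275 → w ← 2.800500 + 0.22·2.550275 = 3.361560
t=0.440000, w=3.361560: f=2.858858 → w ← 3.361560 + 0.22·2.858858 = 3.990509
t=0.660000, w=3.990509: f=3.204780 → w ← 3.990509 + 0.22·3.204780 = 4.695561
w(0.88) ≈ 4.6956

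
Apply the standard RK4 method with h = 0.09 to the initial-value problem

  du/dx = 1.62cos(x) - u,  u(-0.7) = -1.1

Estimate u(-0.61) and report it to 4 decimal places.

RK4: k1 = f(x_n, u_n); k2 = f(x_n + h/2, u_n + (h/2)·k1); k3 = f(x_n + h/2, u_n + (h/2)·k2); k4 = f(x_n + h, u_n + h·k3); u_{n+1} = u_n + (h/6)·(k1 + 2k2 + 2k3 + k4).
x=-0.700000, u=-1.100000:
  k1 = f(-0.700000, -1.100000) = 2.339044
  k2 = f(-0.655000, -0.994743) = 2.279481
  k3 = f(-0.655000, -0.997423) = 2.282161
  k4 = f(-0.610000, -0.894606) = 2.222435
  u ← -1.100000 + (0.09/6)·(k1 + 2k2 + 2k3 + k4) = -0.894729
u(-0.61) ≈ -0.8947

-0.8947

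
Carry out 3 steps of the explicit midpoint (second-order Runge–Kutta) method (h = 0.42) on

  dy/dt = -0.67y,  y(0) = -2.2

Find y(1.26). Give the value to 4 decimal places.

-0.9589

Midpoint: k1 = f(t_n, y_n); k2 = f(t_n + h/2, y_n + (h/2)·k1); y_{n+1} = y_n + h·k2.
t=0.000000, y=-2.200000:
  k1 = f(0.000000, -2.200000) = 1.474000
  k2 = f(0.210000, -1.890460) = 1.266608
  y ← -2.200000 + 0.42·1.266608 = -1.668025
t=0.420000, y=-1.668025:
  k1 = f(0.420000, -1.668025) = 1.117576
  k2 = f(0.630000, -1.433334) = 0.960333
  y ← -1.668025 + 0.42·0.960333 = -1.264685
t=0.840000, y=-1.264685:
  k1 = f(0.840000, -1.264685) = 0.847339
  k2 = f(1.050000, -1.086743) = 0.728118
  y ← -1.264685 + 0.42·0.728118 = -0.958875
y(1.26) ≈ -0.9589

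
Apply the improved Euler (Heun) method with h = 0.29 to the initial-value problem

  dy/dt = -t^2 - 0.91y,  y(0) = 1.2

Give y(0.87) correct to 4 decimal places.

Heun: k1 = f(t_n, y_n); k2 = f(t_n + h, y_n + h·k1); y_{n+1} = y_n + (h/2)·(k1 + k2).
t=0.000000, y=1.200000:
  k1 = f(0.000000, 1.200000) = -1.092000
  k2 = f(0.290000, 0.883320) = -0.887921
  y ← 1.200000 + (0.29/2)·(-1.092000 + (-0.887921)) = 0.912911
t=0.290000, y=0.912911:
  k1 = f(0.290000, 0.912911) = -0.914849
  k2 = f(0.580000, 0.647605) = -0.925721
  y ← 0.912911 + (0.29/2)·(-0.914849 + (-0.925721)) = 0.646029
t=0.580000, y=0.646029:
  k1 = f(0.580000, 0.646029) = -0.924286
  k2 = f(0.870000, 0.377986) = -1.100867
  y ← 0.646029 + (0.29/2)·(-0.924286 + (-1.100867)) = 0.352382
y(0.87) ≈ 0.3524

0.3524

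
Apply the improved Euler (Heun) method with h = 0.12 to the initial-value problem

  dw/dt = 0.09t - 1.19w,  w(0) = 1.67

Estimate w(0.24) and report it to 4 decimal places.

Heun: k1 = f(t_n, w_n); k2 = f(t_n + h, w_n + h·k1); w_{n+1} = w_n + (h/2)·(k1 + k2).
t=0.000000, w=1.670000:
  k1 = f(0.000000, 1.670000) = -1.987300
  k2 = f(0.120000, 1.431524) = -1.692714
  w ← 1.670000 + (0.12/2)·(-1.987300 + (-1.692714)) = 1.449199
t=0.120000, w=1.449199:
  k1 = f(0.120000, 1.449199) = -1.713747
  k2 = f(0.240000, 1.243550) = -1.458224
  w ← 1.449199 + (0.12/2)·(-1.713747 + (-1.458224)) = 1.258881
w(0.24) ≈ 1.2589

1.2589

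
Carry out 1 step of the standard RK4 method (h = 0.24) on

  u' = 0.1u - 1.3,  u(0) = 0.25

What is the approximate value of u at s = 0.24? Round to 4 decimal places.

RK4: k1 = f(s_n, u_n); k2 = f(s_n + h/2, u_n + (h/2)·k1); k3 = f(s_n + h/2, u_n + (h/2)·k2); k4 = f(s_n + h, u_n + h·k3); u_{n+1} = u_n + (h/6)·(k1 + 2k2 + 2k3 + k4).
s=0.000000, u=0.250000:
  k1 = f(0.000000, 0.250000) = -1.275000
  k2 = f(0.120000, 0.097000) = -1.290300
  k3 = f(0.120000, 0.095164) = -1.290484
  k4 = f(0.240000, -0.059716) = -1.305972
  u ← 0.250000 + (0.24/6)·(k1 + 2k2 + 2k3 + k4) = -0.059702
u(0.24) ≈ -0.0597

-0.0597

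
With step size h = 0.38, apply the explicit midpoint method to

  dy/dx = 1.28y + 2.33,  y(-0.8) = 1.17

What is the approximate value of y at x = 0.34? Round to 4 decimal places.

Midpoint: k1 = f(x_n, y_n); k2 = f(x_n + h/2, y_n + (h/2)·k1); y_{n+1} = y_n + h·k2.
x=-0.800000, y=1.170000:
  k1 = f(-0.800000, 1.170000) = 3.827600
  k2 = f(-0.610000, 1.897244) = 4.758472
  y ← 1.170000 + 0.38·4.758472 = 2.978219
x=-0.420000, y=2.978219:
  k1 = f(-0.420000, 2.978219) = 6.142121
  k2 = f(-0.230000, 4.145222) = 7.635885
  y ← 2.978219 + 0.38·7.635885 = 5.879856
x=-0.040000, y=5.879856:
  k1 = f(-0.040000, 5.879856) = 9.856215
  k2 = f(0.150000, 7.752537) = 12.253247
  y ← 5.879856 + 0.38·12.253247 = 10.536089
y(0.34) ≈ 10.5361

10.5361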